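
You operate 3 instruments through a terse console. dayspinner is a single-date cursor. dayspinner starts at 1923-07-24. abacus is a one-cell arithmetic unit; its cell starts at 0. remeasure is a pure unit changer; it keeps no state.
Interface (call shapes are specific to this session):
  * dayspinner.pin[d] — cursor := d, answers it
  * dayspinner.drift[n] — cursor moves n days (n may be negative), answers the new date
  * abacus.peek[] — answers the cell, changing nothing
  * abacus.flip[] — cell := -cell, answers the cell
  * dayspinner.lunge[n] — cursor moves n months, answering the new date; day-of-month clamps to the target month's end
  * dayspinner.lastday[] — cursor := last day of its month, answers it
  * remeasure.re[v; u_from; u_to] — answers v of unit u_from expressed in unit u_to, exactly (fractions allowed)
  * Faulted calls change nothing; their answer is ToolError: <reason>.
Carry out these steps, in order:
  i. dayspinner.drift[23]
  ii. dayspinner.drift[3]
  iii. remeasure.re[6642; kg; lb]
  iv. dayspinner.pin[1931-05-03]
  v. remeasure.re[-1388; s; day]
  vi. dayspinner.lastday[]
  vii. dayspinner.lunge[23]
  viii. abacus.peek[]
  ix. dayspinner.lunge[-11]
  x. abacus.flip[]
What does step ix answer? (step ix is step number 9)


Answer: 1932-05-30

Derivation:
-> drift(n: 23)
<- 1923-08-16
-> drift(n: 3)
<- 1923-08-19
-> re(v: 6642, u_from: kg, u_to: lb)
<- 664200000000/45359237
-> pin(d: 1931-05-03)
<- 1931-05-03
-> re(v: -1388, u_from: s, u_to: day)
<- -347/21600
-> lastday()
<- 1931-05-31
-> lunge(n: 23)
<- 1933-04-30
-> peek()
<- 0
-> lunge(n: -11)
<- 1932-05-30
-> flip()
<- 0


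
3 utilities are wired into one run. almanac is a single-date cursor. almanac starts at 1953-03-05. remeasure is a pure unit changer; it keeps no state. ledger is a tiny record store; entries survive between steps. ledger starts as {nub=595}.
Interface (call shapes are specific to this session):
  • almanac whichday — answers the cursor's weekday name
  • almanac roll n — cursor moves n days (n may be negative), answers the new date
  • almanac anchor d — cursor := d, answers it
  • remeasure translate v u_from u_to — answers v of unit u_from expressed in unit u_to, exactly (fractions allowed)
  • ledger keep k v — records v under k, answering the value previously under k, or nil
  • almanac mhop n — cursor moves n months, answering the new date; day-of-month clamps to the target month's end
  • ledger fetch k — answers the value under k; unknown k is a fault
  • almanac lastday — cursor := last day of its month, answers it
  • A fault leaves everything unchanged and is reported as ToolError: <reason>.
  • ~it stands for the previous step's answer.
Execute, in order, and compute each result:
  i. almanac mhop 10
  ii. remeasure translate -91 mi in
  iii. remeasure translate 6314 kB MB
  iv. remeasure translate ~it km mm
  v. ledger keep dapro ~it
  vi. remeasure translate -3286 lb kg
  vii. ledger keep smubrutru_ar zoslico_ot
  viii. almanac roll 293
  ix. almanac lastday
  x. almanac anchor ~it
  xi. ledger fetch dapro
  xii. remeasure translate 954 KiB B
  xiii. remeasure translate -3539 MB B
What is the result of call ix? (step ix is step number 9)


I try almanac mhop using 10, — result: 1954-01-05.
Next I call remeasure translate using -91, mi, in, and observe -5765760.
Next I call remeasure translate using 6314, kB, MB, — result: 3157/500.
Calling remeasure translate using ~it, km, mm: 6314000.
Then ledger keep using dapro, ~it, giving nil.
I call remeasure translate using -3286, lb, kg, → -74525226391/50000000.
I call ledger keep using smubrutru_ar, zoslico_ot, yielding nil.
Using almanac roll using 293, which returns 1954-10-25.
Now I run almanac lastday(), and see 1954-10-31.
I invoke almanac anchor using ~it, which returns 1954-10-31.
I use ledger fetch using dapro, and observe 6314000.
I call remeasure translate using 954, KiB, B, giving 976896.
I invoke remeasure translate using -3539, MB, B, → -3539000000.

Answer: 1954-10-31


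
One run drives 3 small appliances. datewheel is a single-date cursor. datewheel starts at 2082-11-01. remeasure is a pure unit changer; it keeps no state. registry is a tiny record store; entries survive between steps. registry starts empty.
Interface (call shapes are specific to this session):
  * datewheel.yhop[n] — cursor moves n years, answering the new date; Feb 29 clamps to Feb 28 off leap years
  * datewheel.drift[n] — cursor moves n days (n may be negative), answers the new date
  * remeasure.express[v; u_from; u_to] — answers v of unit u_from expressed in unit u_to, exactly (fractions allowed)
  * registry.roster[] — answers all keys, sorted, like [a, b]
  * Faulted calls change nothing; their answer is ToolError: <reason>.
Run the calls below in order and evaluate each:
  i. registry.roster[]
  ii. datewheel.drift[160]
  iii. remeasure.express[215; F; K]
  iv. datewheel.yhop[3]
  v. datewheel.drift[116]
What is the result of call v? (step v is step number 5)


Answer: 2086-08-04

Derivation:
Next I call registry.roster, and observe [].
I use datewheel.drift(160), yielding 2083-04-10.
I use remeasure.express(215, F, K), and observe 22489/60.
Calling datewheel.yhop(3), — result: 2086-04-10.
I use datewheel.drift(116), and get 2086-08-04.


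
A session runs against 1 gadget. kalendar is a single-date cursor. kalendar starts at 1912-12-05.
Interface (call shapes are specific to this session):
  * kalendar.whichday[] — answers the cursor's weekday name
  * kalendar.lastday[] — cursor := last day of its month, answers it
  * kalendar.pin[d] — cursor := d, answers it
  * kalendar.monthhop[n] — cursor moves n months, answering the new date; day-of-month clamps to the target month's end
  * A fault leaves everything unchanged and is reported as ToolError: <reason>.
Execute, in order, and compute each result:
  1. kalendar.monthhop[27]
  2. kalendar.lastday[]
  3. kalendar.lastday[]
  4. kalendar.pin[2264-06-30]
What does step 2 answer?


Answer: 1915-03-31

Derivation:
CALL kalendar.monthhop[n: 27]
RET  1915-03-05
CALL kalendar.lastday[]
RET  1915-03-31
CALL kalendar.lastday[]
RET  1915-03-31
CALL kalendar.pin[d: 2264-06-30]
RET  2264-06-30


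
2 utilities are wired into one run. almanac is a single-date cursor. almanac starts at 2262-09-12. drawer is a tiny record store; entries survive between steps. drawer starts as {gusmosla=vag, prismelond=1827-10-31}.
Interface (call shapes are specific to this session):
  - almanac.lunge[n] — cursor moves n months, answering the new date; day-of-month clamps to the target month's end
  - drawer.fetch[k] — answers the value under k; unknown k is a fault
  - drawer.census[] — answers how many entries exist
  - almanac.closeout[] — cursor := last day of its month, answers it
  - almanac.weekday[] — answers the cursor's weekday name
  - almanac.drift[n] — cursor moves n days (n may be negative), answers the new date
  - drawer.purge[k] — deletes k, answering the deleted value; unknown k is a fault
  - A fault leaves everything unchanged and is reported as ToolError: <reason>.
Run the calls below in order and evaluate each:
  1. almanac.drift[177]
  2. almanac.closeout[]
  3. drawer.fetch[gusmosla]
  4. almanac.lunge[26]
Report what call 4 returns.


[in] almanac.drift n=177
[out] 2263-03-08
[in] almanac.closeout
[out] 2263-03-31
[in] drawer.fetch k=gusmosla
[out] vag
[in] almanac.lunge n=26
[out] 2265-05-31

Answer: 2265-05-31


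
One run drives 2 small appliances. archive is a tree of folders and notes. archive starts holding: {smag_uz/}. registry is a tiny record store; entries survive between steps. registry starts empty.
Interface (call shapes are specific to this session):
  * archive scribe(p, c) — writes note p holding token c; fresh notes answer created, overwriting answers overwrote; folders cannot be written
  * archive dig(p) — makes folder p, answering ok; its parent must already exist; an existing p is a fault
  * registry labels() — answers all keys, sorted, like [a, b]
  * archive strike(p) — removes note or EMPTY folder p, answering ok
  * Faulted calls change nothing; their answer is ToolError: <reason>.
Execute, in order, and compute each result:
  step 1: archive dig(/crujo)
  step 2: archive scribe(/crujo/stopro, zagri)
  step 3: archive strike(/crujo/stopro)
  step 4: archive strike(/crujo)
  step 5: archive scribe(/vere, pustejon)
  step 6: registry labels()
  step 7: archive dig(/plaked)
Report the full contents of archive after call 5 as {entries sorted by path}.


% archive dig /crujo
  ok
% archive scribe /crujo/stopro zagri
  created
% archive strike /crujo/stopro
  ok
% archive strike /crujo
  ok
% archive scribe /vere pustejon
  created
% registry labels
  []
% archive dig /plaked
  ok

Answer: {smag_uz/, vere=pustejon}


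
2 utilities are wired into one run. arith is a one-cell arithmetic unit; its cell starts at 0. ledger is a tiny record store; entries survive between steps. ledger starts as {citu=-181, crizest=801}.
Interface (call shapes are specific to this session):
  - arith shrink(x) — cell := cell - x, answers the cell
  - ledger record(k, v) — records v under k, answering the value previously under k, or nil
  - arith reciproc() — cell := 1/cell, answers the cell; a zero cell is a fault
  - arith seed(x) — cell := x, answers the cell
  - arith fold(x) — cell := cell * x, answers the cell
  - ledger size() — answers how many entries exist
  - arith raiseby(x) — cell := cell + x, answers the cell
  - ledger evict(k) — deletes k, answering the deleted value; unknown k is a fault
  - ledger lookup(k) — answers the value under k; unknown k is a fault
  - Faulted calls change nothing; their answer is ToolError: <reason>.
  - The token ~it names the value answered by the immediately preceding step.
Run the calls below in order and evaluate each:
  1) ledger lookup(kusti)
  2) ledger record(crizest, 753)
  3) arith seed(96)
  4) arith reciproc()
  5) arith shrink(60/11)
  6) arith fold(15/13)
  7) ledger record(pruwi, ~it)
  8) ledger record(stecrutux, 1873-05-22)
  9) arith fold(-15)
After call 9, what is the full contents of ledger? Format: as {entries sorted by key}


Answer: {citu=-181, crizest=753, pruwi=-28745/4576, stecrutux=1873-05-22}

Derivation:
→ ledger lookup(kusti)
← ToolError: no such key kusti
→ ledger record(crizest, 753)
← 801
→ arith seed(96)
← 96
→ arith reciproc()
← 1/96
→ arith shrink(60/11)
← -5749/1056
→ arith fold(15/13)
← -28745/4576
→ ledger record(pruwi, ~it)
← nil
→ ledger record(stecrutux, 1873-05-22)
← nil
→ arith fold(-15)
← 431175/4576


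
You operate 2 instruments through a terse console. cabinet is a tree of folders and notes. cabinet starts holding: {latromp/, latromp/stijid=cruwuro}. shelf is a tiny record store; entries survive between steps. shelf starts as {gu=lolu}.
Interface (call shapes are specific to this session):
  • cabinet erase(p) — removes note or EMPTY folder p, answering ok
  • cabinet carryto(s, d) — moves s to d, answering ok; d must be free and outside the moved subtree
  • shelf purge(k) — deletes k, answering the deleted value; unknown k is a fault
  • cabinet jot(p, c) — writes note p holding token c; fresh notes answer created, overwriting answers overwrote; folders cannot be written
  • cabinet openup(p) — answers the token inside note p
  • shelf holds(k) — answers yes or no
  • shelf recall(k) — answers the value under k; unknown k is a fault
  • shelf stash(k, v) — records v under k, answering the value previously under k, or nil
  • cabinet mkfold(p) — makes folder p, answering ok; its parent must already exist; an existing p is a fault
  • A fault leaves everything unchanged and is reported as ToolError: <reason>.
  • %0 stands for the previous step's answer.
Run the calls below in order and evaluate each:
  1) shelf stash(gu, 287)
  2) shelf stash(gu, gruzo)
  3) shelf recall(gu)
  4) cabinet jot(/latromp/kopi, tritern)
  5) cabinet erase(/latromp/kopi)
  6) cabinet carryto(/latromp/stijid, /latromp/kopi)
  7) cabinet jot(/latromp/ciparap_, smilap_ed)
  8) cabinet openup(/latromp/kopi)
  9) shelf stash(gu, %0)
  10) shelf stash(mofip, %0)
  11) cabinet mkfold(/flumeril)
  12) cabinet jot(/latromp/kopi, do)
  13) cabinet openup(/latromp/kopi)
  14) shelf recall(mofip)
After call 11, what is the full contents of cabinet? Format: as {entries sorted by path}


Answer: {flumeril/, latromp/, latromp/ciparap_=smilap_ed, latromp/kopi=cruwuro}

Derivation:
-- 1. shelf stash(k: gu, v: 287) => lolu
-- 2. shelf stash(k: gu, v: gruzo) => 287
-- 3. shelf recall(k: gu) => gruzo
-- 4. cabinet jot(p: /latromp/kopi, c: tritern) => created
-- 5. cabinet erase(p: /latromp/kopi) => ok
-- 6. cabinet carryto(s: /latromp/stijid, d: /latromp/kopi) => ok
-- 7. cabinet jot(p: /latromp/ciparap_, c: smilap_ed) => created
-- 8. cabinet openup(p: /latromp/kopi) => cruwuro
-- 9. shelf stash(k: gu, v: %0) => gruzo
-- 10. shelf stash(k: mofip, v: %0) => nil
-- 11. cabinet mkfold(p: /flumeril) => ok
-- 12. cabinet jot(p: /latromp/kopi, c: do) => overwrote
-- 13. cabinet openup(p: /latromp/kopi) => do
-- 14. shelf recall(k: mofip) => gruzo


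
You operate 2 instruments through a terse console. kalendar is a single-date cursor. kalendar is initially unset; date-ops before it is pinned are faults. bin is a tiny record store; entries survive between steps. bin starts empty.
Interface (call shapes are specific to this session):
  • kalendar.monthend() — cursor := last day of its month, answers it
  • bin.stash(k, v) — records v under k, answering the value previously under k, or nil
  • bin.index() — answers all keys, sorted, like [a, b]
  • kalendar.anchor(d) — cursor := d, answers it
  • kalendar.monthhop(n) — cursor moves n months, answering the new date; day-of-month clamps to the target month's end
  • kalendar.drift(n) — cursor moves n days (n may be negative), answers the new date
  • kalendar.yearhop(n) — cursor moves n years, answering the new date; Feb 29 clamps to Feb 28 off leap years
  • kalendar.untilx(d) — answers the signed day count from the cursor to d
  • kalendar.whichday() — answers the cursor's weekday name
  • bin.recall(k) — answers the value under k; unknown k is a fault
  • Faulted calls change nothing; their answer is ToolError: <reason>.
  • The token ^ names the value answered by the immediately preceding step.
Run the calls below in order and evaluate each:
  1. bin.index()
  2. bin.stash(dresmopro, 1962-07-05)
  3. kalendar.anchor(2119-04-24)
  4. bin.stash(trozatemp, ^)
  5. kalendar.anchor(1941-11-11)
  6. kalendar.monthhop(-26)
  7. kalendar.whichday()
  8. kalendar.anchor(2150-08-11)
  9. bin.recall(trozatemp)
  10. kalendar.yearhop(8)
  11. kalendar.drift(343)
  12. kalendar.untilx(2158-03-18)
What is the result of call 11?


Answer: 2159-07-20

Derivation:
-> index()
<- []
-> stash(k→dresmopro, v→1962-07-05)
<- nil
-> anchor(d→2119-04-24)
<- 2119-04-24
-> stash(k→trozatemp, v→^)
<- nil
-> anchor(d→1941-11-11)
<- 1941-11-11
-> monthhop(n→-26)
<- 1939-09-11
-> whichday()
<- Monday
-> anchor(d→2150-08-11)
<- 2150-08-11
-> recall(k→trozatemp)
<- 2119-04-24
-> yearhop(n→8)
<- 2158-08-11
-> drift(n→343)
<- 2159-07-20
-> untilx(d→2158-03-18)
<- -489


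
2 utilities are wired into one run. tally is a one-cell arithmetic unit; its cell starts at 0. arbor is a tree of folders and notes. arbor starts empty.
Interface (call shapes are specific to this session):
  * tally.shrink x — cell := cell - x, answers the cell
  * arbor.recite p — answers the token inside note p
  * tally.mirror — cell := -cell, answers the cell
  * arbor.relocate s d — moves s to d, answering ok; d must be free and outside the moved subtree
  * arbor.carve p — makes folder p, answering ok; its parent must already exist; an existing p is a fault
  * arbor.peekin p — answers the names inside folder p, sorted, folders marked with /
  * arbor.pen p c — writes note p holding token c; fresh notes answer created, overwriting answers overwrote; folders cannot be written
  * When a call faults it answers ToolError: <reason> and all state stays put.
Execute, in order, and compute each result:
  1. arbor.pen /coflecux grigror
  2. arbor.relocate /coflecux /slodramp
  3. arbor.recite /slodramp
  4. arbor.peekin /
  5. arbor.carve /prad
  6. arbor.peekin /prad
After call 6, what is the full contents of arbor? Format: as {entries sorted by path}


Calling arbor.pen on /coflecux, grigror, — result: created.
I run arbor.relocate on /coflecux, /slodramp, and observe ok.
Then arbor.recite on /slodramp, and observe grigror.
Next I call arbor.peekin on /, and see [slodramp].
I use arbor.carve on /prad: ok.
Then arbor.peekin on /prad, and get [].

Answer: {prad/, slodramp=grigror}


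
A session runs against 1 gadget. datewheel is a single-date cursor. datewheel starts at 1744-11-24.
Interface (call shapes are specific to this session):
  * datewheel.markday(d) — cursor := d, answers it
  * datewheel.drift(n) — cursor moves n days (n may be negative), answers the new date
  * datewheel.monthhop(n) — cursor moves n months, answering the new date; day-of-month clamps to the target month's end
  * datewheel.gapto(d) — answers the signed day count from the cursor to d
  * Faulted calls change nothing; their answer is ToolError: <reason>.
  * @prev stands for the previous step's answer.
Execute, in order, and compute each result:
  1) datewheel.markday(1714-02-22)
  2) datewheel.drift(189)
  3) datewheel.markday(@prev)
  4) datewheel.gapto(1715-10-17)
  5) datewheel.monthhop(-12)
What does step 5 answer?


# 1. markday(d=1714-02-22) -> 1714-02-22
# 2. drift(n=189) -> 1714-08-30
# 3. markday(d=@prev) -> 1714-08-30
# 4. gapto(d=1715-10-17) -> 413
# 5. monthhop(n=-12) -> 1713-08-30

Answer: 1713-08-30


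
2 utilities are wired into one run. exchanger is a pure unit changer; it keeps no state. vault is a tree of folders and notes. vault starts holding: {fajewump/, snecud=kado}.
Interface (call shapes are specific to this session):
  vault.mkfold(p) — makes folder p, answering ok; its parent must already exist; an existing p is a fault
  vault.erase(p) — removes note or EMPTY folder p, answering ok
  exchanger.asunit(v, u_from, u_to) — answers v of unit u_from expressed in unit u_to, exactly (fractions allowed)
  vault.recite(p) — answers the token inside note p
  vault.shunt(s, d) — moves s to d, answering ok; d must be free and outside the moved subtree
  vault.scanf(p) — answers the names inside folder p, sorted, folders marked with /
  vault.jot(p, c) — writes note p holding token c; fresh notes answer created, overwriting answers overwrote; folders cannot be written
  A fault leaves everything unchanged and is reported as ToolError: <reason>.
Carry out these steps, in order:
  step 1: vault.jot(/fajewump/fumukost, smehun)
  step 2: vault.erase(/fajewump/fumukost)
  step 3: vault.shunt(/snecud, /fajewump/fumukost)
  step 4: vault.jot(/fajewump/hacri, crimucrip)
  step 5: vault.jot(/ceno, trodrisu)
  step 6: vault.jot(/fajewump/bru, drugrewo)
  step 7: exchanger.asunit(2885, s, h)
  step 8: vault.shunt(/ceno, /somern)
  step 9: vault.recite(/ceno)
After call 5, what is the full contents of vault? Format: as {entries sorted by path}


Answer: {ceno=trodrisu, fajewump/, fajewump/fumukost=kado, fajewump/hacri=crimucrip}

Derivation:
Calling jot with p→/fajewump/fumukost, c→smehun, yielding created.
Now I run erase with p→/fajewump/fumukost, and get ok.
Then shunt with s→/snecud, d→/fajewump/fumukost, giving ok.
Invoking jot with p→/fajewump/hacri, c→crimucrip: created.
I try jot with p→/ceno, c→trodrisu, and see created.
Next I call jot with p→/fajewump/bru, c→drugrewo, which returns created.
Now I run asunit with v→2885, u_from→s, u_to→h, and observe 577/720.
I try shunt with s→/ceno, d→/somern, → ok.
Now I run recite with p→/ceno, and see ToolError: not found.


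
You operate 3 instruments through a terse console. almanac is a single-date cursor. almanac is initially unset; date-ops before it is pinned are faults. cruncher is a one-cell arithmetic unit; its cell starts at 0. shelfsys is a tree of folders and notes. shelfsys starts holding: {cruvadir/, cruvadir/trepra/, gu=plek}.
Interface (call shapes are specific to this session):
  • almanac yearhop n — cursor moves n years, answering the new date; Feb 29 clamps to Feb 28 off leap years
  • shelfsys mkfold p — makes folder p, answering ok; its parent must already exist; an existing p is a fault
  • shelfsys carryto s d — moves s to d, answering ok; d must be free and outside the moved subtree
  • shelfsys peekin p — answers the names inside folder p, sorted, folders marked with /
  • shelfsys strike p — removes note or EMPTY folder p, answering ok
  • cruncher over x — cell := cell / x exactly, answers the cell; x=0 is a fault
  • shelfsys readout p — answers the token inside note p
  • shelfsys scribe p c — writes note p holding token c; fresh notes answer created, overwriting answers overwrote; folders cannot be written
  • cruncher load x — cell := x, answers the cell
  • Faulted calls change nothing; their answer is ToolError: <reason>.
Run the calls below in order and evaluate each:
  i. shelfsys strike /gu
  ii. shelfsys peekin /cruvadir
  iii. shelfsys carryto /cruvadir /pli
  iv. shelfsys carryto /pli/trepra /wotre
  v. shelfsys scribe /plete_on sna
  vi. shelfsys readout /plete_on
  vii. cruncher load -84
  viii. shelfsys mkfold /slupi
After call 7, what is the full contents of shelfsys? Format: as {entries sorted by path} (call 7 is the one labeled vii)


I invoke shelfsys strike(/gu), — result: ok.
I use shelfsys peekin(/cruvadir), giving [trepra/].
I run shelfsys carryto(/cruvadir, /pli), giving ok.
I use shelfsys carryto(/pli/trepra, /wotre), and observe ok.
Now I run shelfsys scribe(/plete_on, sna), → created.
Calling shelfsys readout(/plete_on), giving sna.
Invoking cruncher load(-84), → -84.
Using shelfsys mkfold(/slupi), yielding ok.

Answer: {plete_on=sna, pli/, wotre/}


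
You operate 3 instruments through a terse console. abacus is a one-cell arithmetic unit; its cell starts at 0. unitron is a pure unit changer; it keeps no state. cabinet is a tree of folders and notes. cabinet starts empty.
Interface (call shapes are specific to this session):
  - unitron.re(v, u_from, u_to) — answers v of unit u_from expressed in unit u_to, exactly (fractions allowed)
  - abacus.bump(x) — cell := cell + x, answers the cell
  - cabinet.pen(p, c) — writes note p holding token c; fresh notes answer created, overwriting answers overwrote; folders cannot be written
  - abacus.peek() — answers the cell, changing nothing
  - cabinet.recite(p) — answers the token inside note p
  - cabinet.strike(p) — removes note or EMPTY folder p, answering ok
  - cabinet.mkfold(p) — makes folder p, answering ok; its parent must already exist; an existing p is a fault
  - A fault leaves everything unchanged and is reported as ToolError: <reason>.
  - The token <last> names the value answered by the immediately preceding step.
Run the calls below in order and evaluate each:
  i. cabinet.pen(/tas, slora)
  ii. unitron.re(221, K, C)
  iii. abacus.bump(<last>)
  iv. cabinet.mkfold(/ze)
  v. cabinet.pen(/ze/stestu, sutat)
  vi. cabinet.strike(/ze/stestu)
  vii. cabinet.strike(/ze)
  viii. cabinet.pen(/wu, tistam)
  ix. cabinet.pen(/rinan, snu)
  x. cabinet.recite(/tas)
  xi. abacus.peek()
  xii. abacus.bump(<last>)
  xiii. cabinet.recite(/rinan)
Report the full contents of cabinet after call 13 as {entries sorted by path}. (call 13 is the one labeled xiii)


→ cabinet.pen(p: /tas, c: slora)
← created
→ unitron.re(v: 221, u_from: K, u_to: C)
← -1043/20
→ abacus.bump(x: <last>)
← -1043/20
→ cabinet.mkfold(p: /ze)
← ok
→ cabinet.pen(p: /ze/stestu, c: sutat)
← created
→ cabinet.strike(p: /ze/stestu)
← ok
→ cabinet.strike(p: /ze)
← ok
→ cabinet.pen(p: /wu, c: tistam)
← created
→ cabinet.pen(p: /rinan, c: snu)
← created
→ cabinet.recite(p: /tas)
← slora
→ abacus.peek()
← -1043/20
→ abacus.bump(x: <last>)
← -1043/10
→ cabinet.recite(p: /rinan)
← snu

Answer: {rinan=snu, tas=slora, wu=tistam}


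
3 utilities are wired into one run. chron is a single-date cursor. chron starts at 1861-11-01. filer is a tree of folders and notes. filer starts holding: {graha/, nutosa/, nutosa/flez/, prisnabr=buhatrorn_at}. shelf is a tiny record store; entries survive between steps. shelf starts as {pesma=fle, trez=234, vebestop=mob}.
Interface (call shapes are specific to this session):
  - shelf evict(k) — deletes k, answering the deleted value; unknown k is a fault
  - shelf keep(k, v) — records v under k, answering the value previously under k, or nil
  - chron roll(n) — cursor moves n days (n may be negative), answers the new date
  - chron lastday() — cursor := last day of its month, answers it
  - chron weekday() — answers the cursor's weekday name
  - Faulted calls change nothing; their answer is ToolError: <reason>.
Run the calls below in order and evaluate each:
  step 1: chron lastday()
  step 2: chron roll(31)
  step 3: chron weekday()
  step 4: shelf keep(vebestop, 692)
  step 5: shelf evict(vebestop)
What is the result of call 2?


Answer: 1861-12-31

Derivation:
-- 1. chron lastday() == 1861-11-30
-- 2. chron roll(n='31') == 1861-12-31
-- 3. chron weekday() == Tuesday
-- 4. shelf keep(k='vebestop', v='692') == mob
-- 5. shelf evict(k='vebestop') == 692


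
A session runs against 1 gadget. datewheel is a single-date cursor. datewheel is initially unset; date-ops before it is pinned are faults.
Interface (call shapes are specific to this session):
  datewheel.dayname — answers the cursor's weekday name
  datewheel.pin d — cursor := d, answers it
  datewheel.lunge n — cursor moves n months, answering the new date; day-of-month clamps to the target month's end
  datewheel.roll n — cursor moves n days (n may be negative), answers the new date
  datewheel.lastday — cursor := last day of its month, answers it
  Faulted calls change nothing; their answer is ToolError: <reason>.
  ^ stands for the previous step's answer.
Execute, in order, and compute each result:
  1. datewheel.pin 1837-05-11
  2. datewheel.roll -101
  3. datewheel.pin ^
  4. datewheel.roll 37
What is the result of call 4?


Act: pin[d=1837-05-11]
Obs: 1837-05-11
Act: roll[n=-101]
Obs: 1837-01-30
Act: pin[d=^]
Obs: 1837-01-30
Act: roll[n=37]
Obs: 1837-03-08

Answer: 1837-03-08


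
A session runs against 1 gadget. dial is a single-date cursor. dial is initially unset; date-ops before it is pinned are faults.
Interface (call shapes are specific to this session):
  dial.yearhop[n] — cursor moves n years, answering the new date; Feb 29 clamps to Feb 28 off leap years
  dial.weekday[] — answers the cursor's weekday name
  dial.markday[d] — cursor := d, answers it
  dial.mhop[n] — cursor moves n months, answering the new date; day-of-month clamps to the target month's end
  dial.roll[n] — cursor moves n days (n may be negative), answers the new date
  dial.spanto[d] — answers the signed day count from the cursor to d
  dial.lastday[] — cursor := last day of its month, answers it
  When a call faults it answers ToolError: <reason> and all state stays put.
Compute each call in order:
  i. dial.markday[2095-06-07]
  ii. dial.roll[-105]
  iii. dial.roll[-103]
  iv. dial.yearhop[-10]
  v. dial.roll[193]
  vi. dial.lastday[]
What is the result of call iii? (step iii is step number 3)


% 1. dial.markday(d→2095-06-07) => 2095-06-07
% 2. dial.roll(n→-105) => 2095-02-22
% 3. dial.roll(n→-103) => 2094-11-11
% 4. dial.yearhop(n→-10) => 2084-11-11
% 5. dial.roll(n→193) => 2085-05-23
% 6. dial.lastday() => 2085-05-31

Answer: 2094-11-11


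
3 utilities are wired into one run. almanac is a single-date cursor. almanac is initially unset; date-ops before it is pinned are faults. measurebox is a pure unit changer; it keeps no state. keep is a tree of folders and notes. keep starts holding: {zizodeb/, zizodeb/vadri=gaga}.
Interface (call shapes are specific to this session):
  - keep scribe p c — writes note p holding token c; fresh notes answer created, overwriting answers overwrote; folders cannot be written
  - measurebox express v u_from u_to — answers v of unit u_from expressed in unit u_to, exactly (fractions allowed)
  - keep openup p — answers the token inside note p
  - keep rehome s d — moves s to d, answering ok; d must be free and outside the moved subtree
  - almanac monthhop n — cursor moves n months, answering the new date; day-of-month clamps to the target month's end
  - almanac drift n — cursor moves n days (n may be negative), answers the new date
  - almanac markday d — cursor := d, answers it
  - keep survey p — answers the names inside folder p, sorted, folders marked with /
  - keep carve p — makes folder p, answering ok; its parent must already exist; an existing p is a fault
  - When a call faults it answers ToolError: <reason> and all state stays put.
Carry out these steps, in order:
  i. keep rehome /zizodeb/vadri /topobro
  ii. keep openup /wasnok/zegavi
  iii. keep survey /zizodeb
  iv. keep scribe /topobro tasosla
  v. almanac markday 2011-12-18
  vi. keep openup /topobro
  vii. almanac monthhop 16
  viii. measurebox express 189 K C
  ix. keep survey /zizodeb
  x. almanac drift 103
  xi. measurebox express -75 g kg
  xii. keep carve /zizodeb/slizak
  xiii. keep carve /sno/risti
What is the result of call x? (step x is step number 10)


Answer: 2013-07-30

Derivation:
Using keep rehome passing s→/zizodeb/vadri, d→/topobro, and see ok.
I call keep openup passing p→/wasnok/zegavi, and get ToolError: not found.
I try keep survey passing p→/zizodeb, — result: [].
Then keep scribe passing p→/topobro, c→tasosla, and get overwrote.
Next I call almanac markday passing d→2011-12-18, yielding 2011-12-18.
I call keep openup passing p→/topobro, → tasosla.
Next I call almanac monthhop passing n→16, — result: 2013-04-18.
I call measurebox express passing v→189, u_from→K, u_to→C, giving -1683/20.
Calling keep survey passing p→/zizodeb, giving [].
Invoking almanac drift passing n→103, yielding 2013-07-30.
Then measurebox express passing v→-75, u_from→g, u_to→kg, which returns -3/40.
I run keep carve passing p→/zizodeb/slizak, and observe ok.
I invoke keep carve passing p→/sno/risti, giving ToolError: no parent.


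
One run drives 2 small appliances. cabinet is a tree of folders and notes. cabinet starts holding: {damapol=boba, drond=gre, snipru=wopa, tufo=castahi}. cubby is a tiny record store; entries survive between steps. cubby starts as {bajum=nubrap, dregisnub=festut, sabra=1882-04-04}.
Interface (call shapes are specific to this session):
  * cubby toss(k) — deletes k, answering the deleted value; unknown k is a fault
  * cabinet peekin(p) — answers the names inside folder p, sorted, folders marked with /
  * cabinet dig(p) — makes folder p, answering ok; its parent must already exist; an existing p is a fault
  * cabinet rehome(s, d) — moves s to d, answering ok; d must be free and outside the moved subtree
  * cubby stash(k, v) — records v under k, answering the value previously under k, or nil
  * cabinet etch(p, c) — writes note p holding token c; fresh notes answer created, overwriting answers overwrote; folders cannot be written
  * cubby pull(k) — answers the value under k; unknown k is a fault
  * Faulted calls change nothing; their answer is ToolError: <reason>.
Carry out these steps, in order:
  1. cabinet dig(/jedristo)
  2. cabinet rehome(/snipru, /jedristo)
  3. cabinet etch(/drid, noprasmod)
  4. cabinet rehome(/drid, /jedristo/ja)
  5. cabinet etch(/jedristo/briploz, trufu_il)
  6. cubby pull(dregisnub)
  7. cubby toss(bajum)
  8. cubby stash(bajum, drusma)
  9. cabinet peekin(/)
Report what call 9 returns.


Answer: [damapol, drond, jedristo/, snipru, tufo]

Derivation:
;; 1. cabinet dig(p→/jedristo) : ok
;; 2. cabinet rehome(s→/snipru, d→/jedristo) : ToolError: exists
;; 3. cabinet etch(p→/drid, c→noprasmod) : created
;; 4. cabinet rehome(s→/drid, d→/jedristo/ja) : ok
;; 5. cabinet etch(p→/jedristo/briploz, c→trufu_il) : created
;; 6. cubby pull(k→dregisnub) : festut
;; 7. cubby toss(k→bajum) : nubrap
;; 8. cubby stash(k→bajum, v→drusma) : nil
;; 9. cabinet peekin(p→/) : [damapol, drond, jedristo/, snipru, tufo]


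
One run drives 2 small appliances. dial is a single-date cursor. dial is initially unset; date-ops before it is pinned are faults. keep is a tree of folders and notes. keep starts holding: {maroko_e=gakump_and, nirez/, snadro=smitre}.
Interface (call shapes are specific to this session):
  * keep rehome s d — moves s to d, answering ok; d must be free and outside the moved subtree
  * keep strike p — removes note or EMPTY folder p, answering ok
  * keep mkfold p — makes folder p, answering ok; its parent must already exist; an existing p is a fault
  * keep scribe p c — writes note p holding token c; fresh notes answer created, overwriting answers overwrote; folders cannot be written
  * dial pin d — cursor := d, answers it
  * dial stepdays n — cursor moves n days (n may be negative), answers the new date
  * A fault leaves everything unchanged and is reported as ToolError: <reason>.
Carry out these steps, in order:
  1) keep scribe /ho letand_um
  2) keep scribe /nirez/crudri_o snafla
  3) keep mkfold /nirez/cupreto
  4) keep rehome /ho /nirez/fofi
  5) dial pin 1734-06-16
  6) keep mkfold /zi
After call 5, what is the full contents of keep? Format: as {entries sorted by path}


Answer: {maroko_e=gakump_and, nirez/, nirez/crudri_o=snafla, nirez/cupreto/, nirez/fofi=letand_um, snadro=smitre}

Derivation:
CALL keep scribe[/ho; letand_um]
RET  created
CALL keep scribe[/nirez/crudri_o; snafla]
RET  created
CALL keep mkfold[/nirez/cupreto]
RET  ok
CALL keep rehome[/ho; /nirez/fofi]
RET  ok
CALL dial pin[1734-06-16]
RET  1734-06-16
CALL keep mkfold[/zi]
RET  ok


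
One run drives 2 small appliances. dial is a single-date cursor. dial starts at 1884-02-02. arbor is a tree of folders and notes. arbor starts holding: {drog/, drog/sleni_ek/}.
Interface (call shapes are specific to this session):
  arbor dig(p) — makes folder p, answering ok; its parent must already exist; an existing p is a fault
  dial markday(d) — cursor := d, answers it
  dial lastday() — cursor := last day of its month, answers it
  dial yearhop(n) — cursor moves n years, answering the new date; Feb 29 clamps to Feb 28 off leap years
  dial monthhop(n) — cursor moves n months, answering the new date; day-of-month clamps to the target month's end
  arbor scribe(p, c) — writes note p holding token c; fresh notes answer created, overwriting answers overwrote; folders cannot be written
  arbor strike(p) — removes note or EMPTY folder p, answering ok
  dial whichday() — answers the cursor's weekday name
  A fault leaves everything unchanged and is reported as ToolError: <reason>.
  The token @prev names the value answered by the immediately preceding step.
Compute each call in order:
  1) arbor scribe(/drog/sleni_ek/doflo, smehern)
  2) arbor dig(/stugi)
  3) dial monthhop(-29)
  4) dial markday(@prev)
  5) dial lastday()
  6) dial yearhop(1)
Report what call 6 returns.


Invoking arbor scribe with p: /drog/sleni_ek/doflo, c: smehern, giving created.
Using arbor dig with p: /stugi, — result: ok.
I invoke dial monthhop with n: -29, and see 1881-09-02.
Using dial markday with d: @prev, and see 1881-09-02.
Then dial lastday(), giving 1881-09-30.
Next I call dial yearhop with n: 1, → 1882-09-30.

Answer: 1882-09-30


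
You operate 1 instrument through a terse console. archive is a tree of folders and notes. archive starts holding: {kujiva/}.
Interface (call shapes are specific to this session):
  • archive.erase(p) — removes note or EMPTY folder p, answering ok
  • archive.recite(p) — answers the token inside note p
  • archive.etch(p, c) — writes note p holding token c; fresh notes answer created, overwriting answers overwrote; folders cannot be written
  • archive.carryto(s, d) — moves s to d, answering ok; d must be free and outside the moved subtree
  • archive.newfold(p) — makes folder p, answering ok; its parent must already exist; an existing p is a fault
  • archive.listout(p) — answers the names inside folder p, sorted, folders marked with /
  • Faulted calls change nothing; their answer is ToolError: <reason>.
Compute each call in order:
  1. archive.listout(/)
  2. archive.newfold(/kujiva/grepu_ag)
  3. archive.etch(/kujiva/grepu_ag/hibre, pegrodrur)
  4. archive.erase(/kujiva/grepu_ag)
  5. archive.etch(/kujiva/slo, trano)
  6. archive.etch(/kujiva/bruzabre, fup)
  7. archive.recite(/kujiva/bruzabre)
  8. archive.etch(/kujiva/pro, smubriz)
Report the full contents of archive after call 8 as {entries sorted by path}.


% listout(p: /) => [kujiva/]
% newfold(p: /kujiva/grepu_ag) => ok
% etch(p: /kujiva/grepu_ag/hibre, c: pegrodrur) => created
% erase(p: /kujiva/grepu_ag) => ToolError: not empty
% etch(p: /kujiva/slo, c: trano) => created
% etch(p: /kujiva/bruzabre, c: fup) => created
% recite(p: /kujiva/bruzabre) => fup
% etch(p: /kujiva/pro, c: smubriz) => created

Answer: {kujiva/, kujiva/bruzabre=fup, kujiva/grepu_ag/, kujiva/grepu_ag/hibre=pegrodrur, kujiva/pro=smubriz, kujiva/slo=trano}


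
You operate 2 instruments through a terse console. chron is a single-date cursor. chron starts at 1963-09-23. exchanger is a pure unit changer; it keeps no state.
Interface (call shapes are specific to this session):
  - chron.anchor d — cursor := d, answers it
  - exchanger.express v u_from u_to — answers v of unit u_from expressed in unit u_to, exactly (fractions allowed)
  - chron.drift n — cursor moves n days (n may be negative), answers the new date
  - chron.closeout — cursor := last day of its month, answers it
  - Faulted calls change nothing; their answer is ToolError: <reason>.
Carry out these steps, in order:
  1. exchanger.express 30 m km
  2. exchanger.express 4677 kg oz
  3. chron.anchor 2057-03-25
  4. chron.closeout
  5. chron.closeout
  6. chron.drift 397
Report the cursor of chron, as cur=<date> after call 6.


Answer: cur=2058-05-02

Derivation:
Step: exchanger.express[v='30'; u_from='m'; u_to='km']
Result: 3/100
Step: exchanger.express[v='4677'; u_from='kg'; u_to='oz']
Result: 7483200000000/45359237
Step: chron.anchor[d='2057-03-25']
Result: 2057-03-25
Step: chron.closeout[]
Result: 2057-03-31
Step: chron.closeout[]
Result: 2057-03-31
Step: chron.drift[n='397']
Result: 2058-05-02


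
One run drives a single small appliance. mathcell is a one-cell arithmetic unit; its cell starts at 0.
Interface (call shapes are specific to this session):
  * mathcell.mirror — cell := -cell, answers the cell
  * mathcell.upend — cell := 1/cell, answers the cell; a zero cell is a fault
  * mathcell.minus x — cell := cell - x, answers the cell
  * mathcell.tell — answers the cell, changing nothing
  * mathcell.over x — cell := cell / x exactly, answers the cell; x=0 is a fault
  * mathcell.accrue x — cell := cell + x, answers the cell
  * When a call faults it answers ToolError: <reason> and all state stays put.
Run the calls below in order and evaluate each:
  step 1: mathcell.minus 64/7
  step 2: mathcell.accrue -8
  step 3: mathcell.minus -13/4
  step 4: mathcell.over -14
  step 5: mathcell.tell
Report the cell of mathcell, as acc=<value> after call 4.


Answer: acc=389/392

Derivation:
CALL mathcell.minus[64/7]
RET  -64/7
CALL mathcell.accrue[-8]
RET  -120/7
CALL mathcell.minus[-13/4]
RET  -389/28
CALL mathcell.over[-14]
RET  389/392
CALL mathcell.tell[]
RET  389/392


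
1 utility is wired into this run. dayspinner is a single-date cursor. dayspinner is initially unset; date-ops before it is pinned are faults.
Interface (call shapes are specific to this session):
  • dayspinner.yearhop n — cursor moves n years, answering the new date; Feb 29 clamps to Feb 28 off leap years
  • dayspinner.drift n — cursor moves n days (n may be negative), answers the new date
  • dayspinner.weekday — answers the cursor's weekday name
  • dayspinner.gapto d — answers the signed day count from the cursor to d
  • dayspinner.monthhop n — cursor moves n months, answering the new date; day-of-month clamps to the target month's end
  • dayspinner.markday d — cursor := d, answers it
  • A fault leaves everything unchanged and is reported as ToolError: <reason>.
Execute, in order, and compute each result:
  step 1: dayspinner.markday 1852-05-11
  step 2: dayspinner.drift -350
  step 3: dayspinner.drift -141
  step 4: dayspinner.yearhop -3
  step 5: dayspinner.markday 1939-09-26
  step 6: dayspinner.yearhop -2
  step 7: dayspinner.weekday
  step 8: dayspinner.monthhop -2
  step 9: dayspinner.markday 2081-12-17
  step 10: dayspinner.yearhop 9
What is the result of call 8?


-> markday(d=1852-05-11)
<- 1852-05-11
-> drift(n=-350)
<- 1851-05-27
-> drift(n=-141)
<- 1851-01-06
-> yearhop(n=-3)
<- 1848-01-06
-> markday(d=1939-09-26)
<- 1939-09-26
-> yearhop(n=-2)
<- 1937-09-26
-> weekday()
<- Sunday
-> monthhop(n=-2)
<- 1937-07-26
-> markday(d=2081-12-17)
<- 2081-12-17
-> yearhop(n=9)
<- 2090-12-17

Answer: 1937-07-26
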